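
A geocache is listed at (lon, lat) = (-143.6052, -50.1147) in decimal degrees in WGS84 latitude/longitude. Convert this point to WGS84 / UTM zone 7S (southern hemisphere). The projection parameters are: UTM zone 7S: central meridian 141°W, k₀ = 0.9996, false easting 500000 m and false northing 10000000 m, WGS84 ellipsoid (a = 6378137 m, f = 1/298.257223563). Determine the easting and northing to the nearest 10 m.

Zone 7 central meridian λ₀ = 6×7 − 183 = -141°; Δλ = -2.6052°.
Transverse Mercator on WGS84 with k₀ = 0.9996 gives E = 313748.861 m, N = 4445366.128 m.

E 313750 m, N 4445370 m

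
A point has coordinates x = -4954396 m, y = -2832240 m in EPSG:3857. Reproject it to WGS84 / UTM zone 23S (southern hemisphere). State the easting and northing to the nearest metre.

Web Mercator inverse (R = 6378137 m) → φ = -24.64529831°, λ = -44.50609650°.
UTM 23S forward: E = 549982.195 m, N = 7274237.098 m.

E 549982 m, N 7274237 m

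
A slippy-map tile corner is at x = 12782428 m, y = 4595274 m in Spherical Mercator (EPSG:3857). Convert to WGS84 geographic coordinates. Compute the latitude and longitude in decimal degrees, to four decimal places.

lat 38.1121°, lon 114.8265°

R = 6378137 m. λ = x/R = 114.82650441°.
φ = 2·arctan(exp(y/R)) − 90° = 2·arctan(2.05540) − 90° = 38.11210064°.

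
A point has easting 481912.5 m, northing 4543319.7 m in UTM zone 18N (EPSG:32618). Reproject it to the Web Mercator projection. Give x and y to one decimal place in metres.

Unproject from UTM 18N (λ₀ = -75°) → φ = 41.04090028°, λ = -75.21520044°.
Web Mercator (R = 6378137 m): x = -8372917.813 m, y = 5018376.318 m.

x -8372917.8 m, y 5018376.3 m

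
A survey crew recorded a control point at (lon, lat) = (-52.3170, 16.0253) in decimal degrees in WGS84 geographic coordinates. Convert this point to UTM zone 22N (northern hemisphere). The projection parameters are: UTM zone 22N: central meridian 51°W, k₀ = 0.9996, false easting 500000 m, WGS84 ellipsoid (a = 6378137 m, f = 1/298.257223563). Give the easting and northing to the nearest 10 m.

E 359100 m, N 1772180 m

Zone 22 central meridian λ₀ = 6×22 − 183 = -51°; Δλ = -1.3170°.
Transverse Mercator on WGS84 with k₀ = 0.9996 gives E = 359099.257 m, N = 1772181.028 m.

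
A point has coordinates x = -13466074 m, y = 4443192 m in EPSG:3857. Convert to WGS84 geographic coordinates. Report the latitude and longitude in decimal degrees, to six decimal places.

R = 6378137 m. λ = x/R = -120.96780091°.
φ = 2·arctan(exp(y/R)) − 90° = 2·arctan(2.00697) − 90° = 37.02930275°.

lat 37.029303°, lon -120.967801°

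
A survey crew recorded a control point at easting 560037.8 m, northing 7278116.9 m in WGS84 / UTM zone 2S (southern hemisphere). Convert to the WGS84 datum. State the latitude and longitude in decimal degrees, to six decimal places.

Zone 2S: λ₀ = -171°, k₀ = 0.9996, false easting 500000 m, false northing 10000000 m.
Meridian distance M = (N − FN)/k₀ = -2722972.3 m.
Inverse transverse Mercator on WGS84 gives φ = -24.60990031°, λ = -170.40690036°.

lat -24.609900°, lon -170.406900°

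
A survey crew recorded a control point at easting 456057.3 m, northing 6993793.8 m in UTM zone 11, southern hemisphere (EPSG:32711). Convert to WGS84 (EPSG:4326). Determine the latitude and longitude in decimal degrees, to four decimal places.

lat -27.1778°, lon -117.4436°

Zone 11S: λ₀ = -117°, k₀ = 0.9996, false easting 500000 m, false northing 10000000 m.
Meridian distance M = (N − FN)/k₀ = -3007409.2 m.
Inverse transverse Mercator on WGS84 gives φ = -27.17780022°, λ = -117.44360016°.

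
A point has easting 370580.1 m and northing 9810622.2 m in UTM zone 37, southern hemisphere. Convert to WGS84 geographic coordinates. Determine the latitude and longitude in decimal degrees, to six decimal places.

Zone 37S: λ₀ = 39°, k₀ = 0.9996, false easting 500000 m, false northing 10000000 m.
Meridian distance M = (N − FN)/k₀ = -189453.6 m.
Inverse transverse Mercator on WGS84 gives φ = -1.71299981°, λ = 37.83649988°.

lat -1.713000°, lon 37.836500°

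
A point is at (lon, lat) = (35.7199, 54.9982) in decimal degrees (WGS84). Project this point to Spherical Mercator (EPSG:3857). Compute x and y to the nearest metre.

x 3976321 m, y 7361517 m

Web Mercator is spherical with R = a = 6378137 m.
x = R·λ = 6378137 × 0.623429863 = 3976321.079 m.
y = R·ln tan(π/4 + φ/2) = 6378137 × 1.154179783 = 7361516.778 m.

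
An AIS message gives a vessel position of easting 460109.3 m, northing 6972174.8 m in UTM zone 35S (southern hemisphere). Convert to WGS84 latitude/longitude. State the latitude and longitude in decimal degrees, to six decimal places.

lat -27.373100°, lon 26.596600°

Zone 35S: λ₀ = 27°, k₀ = 0.9996, false easting 500000 m, false northing 10000000 m.
Meridian distance M = (N − FN)/k₀ = -3029036.8 m.
Inverse transverse Mercator on WGS84 gives φ = -27.37310032°, λ = 26.59659963°.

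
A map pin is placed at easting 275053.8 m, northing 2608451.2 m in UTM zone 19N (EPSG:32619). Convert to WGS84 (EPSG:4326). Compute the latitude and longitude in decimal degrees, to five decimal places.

lat 23.57090°, lon -71.20400°

Zone 19N: λ₀ = -69°, k₀ = 0.9996, false easting 500000 m.
Meridian distance M = (N − FN)/k₀ = 2609495.0 m.
Inverse transverse Mercator on WGS84 gives φ = 23.57090001°, λ = -71.20399978°.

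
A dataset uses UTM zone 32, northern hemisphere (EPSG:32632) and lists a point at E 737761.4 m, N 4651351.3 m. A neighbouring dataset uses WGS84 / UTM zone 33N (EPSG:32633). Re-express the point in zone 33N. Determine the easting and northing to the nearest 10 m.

E 240660 m, N 4652110 m

UTM 32N → geographic: φ = 41.97830013°, λ = 11.86980028°.
UTM 33N (λ₀ = 15°) forward: E = 240662.455 m, N = 4652107.612 m.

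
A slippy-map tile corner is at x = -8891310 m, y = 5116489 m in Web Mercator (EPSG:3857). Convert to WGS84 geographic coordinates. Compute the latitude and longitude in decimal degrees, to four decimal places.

lat 41.7023°, lon -79.8720°

R = 6378137 m. λ = x/R = -79.87199669°.
φ = 2·arctan(exp(y/R)) − 90° = 2·arctan(2.23042) − 90° = 41.70229854°.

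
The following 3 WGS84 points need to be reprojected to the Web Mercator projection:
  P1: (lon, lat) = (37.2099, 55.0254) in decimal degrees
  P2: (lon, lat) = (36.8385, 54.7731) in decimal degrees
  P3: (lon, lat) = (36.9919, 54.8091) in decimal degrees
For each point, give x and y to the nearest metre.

Web Mercator: x = R·λ, y = R·ln tan(π/4+φ/2), R = 6378137 m.
P1 (55.0254°, 37.2099°) → (4142187.120, 7366797.296) m.
P2 (54.7731°, 36.8385°) → (4100843.062, 7317953.397) m.
P3 (54.8091°, 36.9919°) → (4117919.471, 7324904.117) m.

P1: x 4142187 m, y 7366797 m; P2: x 4100843 m, y 7317953 m; P3: x 4117919 m, y 7324904 m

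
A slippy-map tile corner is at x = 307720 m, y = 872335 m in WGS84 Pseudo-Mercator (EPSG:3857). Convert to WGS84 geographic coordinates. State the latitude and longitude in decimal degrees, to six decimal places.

lat 7.812001°, lon 2.764296°

R = 6378137 m. λ = x/R = 2.76429579°.
φ = 2·arctan(exp(y/R)) − 90° = 2·arctan(1.14656) − 90° = 7.81200135°.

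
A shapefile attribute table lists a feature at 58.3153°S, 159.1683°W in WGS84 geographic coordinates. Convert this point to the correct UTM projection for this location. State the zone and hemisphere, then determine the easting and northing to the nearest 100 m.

Longitude -159.1683° lies in the 6° band [-162°, -156°), giving zone 4; latitude is south of the equator, so 4S.
Zone 4 central meridian λ₀ = 6×4 − 183 = -159°; Δλ = -0.1683°.
Transverse Mercator on WGS84 with k₀ = 0.9996 gives E = 490139.523 m, N = 3536173.317 m.

Zone 4S: E 490100 m, N 3536200 m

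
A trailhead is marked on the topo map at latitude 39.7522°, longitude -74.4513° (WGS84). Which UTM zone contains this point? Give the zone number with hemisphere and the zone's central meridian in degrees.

Zone 18N, central meridian -75°

UTM zone = ⌊(λ + 180)/6⌋ + 1; -74.4513° ∈ [-78°, -72°) → zone 18.
Hemisphere: N (φ ≥ 0).
Central meridian λ₀ = 6×18 − 183 = -75°.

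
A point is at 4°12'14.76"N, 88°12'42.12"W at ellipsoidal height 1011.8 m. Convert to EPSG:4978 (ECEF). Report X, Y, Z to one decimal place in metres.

WGS84: a = 6378137 m, e² = 0.006694380; N(φ) = a/√(1−e²sin²φ) = 6378251.738 m.
X = (N+h)·cosφ·cosλ = 198539.815 m; Y = (N+h)·cosφ·sinλ = -6358999.795 m; Z = (N(1−e²)+h)·sinφ = 464530.820 m.

X 198539.8 m, Y -6358999.8 m, Z 464530.8 m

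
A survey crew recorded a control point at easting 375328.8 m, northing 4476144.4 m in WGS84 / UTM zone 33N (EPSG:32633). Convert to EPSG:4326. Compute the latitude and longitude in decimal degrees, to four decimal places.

lat 40.4266°, lon 13.5303°

Zone 33N: λ₀ = 15°, k₀ = 0.9996, false easting 500000 m.
Meridian distance M = (N − FN)/k₀ = 4477935.6 m.
Inverse transverse Mercator on WGS84 gives φ = 40.42659988°, λ = 13.53029973°.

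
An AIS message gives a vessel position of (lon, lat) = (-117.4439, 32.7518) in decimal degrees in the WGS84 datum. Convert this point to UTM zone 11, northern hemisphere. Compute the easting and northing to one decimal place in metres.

Zone 11 central meridian λ₀ = 6×11 − 183 = -117°; Δλ = -0.4439°.
Transverse Mercator on WGS84 with k₀ = 0.9996 gives E = 458416.823 m, N = 3623859.163 m.

E 458416.8 m, N 3623859.2 m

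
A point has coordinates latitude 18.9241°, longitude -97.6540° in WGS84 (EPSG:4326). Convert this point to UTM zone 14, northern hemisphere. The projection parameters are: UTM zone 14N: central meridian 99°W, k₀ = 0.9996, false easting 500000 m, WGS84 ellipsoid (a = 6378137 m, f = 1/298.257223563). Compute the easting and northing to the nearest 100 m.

Zone 14 central meridian λ₀ = 6×14 − 183 = -99°; Δλ = +1.3460°.
Transverse Mercator on WGS84 with k₀ = 0.9996 gives E = 641740.828 m, N = 2092969.341 m.

E 641700 m, N 2093000 m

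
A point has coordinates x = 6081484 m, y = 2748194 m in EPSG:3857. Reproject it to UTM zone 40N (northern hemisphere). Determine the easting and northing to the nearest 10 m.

E 258910 m, N 2651510 m

Web Mercator inverse (R = 6378137 m) → φ = 23.95720320°, λ = 54.63090027°.
UTM 40N forward: E = 258910.337 m, N = 2651513.050 m.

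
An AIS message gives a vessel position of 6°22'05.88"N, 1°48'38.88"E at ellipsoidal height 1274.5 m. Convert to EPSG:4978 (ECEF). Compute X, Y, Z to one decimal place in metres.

WGS84: a = 6378137 m, e² = 0.006694380; N(φ) = a/√(1−e²sin²φ) = 6378399.672 m.
X = (N+h)·cosφ·cosλ = 6337141.794 m; Y = (N+h)·cosφ·sinλ = 200348.414 m; Z = (N(1−e²)+h)·sinφ = 702891.496 m.

X 6337141.8 m, Y 200348.4 m, Z 702891.5 m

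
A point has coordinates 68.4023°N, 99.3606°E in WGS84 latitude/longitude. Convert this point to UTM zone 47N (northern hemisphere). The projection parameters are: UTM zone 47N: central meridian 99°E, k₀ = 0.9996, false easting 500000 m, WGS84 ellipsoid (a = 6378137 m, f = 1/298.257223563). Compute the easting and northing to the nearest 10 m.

E 514810 m, N 7587760 m

Zone 47 central meridian λ₀ = 6×47 − 183 = 99°; Δλ = +0.3606°.
Transverse Mercator on WGS84 with k₀ = 0.9996 gives E = 514812.631 m, N = 7587761.606 m.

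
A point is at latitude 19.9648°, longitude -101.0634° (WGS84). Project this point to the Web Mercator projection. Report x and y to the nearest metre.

x -11250326 m, y 2268861 m

Web Mercator is spherical with R = a = 6378137 m.
x = R·λ = 6378137 × -1.763889083 = -11250326.226 m.
y = R·ln tan(π/4 + φ/2) = 6378137 × 0.355724794 = 2268861.470 m.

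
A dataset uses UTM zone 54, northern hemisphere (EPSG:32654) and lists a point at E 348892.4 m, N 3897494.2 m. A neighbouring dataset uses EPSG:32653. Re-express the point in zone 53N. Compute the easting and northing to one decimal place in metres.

E 895140.6 m, N 3904869.9 m

UTM 54N → geographic: φ = 35.20909976°, λ = 139.33990048°.
UTM 53N (λ₀ = 135°) forward: E = 895140.565 m, N = 3904869.858 m.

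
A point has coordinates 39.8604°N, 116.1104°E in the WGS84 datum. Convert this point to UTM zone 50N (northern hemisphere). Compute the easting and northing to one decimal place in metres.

E 423909.0 m, N 4412641.8 m

Zone 50 central meridian λ₀ = 6×50 − 183 = 117°; Δλ = -0.8896°.
Transverse Mercator on WGS84 with k₀ = 0.9996 gives E = 423909.0496 m, N = 4412641.786 m.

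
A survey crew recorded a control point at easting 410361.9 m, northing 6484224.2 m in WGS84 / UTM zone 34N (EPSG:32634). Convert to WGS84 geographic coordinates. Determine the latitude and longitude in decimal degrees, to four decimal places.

Zone 34N: λ₀ = 21°, k₀ = 0.9996, false easting 500000 m.
Meridian distance M = (N − FN)/k₀ = 6486818.9 m.
Inverse transverse Mercator on WGS84 gives φ = 58.48940007°, λ = 19.46239962°.

lat 58.4894°, lon 19.4624°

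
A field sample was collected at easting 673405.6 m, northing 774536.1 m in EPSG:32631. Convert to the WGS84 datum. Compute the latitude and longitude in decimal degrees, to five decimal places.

Zone 31N: λ₀ = 3°, k₀ = 0.9996, false easting 500000 m.
Meridian distance M = (N − FN)/k₀ = 774846.0 m.
Inverse transverse Mercator on WGS84 gives φ = 7.00450031°, λ = 4.56980042°.

lat 7.00450°, lon 4.56980°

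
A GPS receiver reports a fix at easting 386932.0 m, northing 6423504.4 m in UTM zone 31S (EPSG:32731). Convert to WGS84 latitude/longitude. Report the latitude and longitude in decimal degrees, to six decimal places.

Zone 31S: λ₀ = 3°, k₀ = 0.9996, false easting 500000 m, false northing 10000000 m.
Meridian distance M = (N − FN)/k₀ = -3577926.8 m.
Inverse transverse Mercator on WGS84 gives φ = -32.31960030°, λ = 1.79880007°.

lat -32.319600°, lon 1.798800°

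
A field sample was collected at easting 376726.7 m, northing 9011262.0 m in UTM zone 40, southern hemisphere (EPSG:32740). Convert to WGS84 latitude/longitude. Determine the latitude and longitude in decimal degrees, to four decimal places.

lat -8.9430°, lon 55.8787°

Zone 40S: λ₀ = 57°, k₀ = 0.9996, false easting 500000 m, false northing 10000000 m.
Meridian distance M = (N − FN)/k₀ = -989133.7 m.
Inverse transverse Mercator on WGS84 gives φ = -8.94300038°, λ = 55.87870023°.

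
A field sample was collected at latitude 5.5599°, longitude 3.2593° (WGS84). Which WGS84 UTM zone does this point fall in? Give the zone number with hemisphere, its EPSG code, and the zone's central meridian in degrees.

UTM zone = ⌊(λ + 180)/6⌋ + 1; 3.2593° ∈ [0°, 6°) → zone 31.
Hemisphere: N (φ ≥ 0).
Central meridian λ₀ = 6×31 − 183 = 3°.
EPSG code: 32631.

Zone 31N (EPSG:32631), central meridian 3°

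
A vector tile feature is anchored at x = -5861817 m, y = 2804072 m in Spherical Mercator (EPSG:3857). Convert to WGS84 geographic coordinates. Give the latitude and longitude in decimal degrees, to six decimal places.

lat 24.415100°, lon -52.657598°

R = 6378137 m. λ = x/R = -52.65759804°.
φ = 2·arctan(exp(y/R)) − 90° = 2·arctan(1.55215) − 90° = 24.41509959°.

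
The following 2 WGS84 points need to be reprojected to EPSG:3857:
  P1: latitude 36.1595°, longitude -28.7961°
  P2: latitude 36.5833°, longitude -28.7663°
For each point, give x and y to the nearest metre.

P1: x -3205567 m, y 4322591 m; P2: x -3202250 m, y 4381182 m

Web Mercator: x = R·λ, y = R·ln tan(π/4+φ/2), R = 6378137 m.
P1 (36.1595°, -28.7961°) → (-3205567.189, 4322590.579) m.
P2 (36.5833°, -28.7663°) → (-3202249.868, 4381182.252) m.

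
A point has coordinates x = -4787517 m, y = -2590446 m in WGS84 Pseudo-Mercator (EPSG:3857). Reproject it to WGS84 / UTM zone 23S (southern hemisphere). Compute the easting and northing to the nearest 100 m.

E 704800 m, N 7493200 m

Web Mercator inverse (R = 6378137 m) → φ = -22.65579832°, λ = -43.00699694°.
UTM 23S forward: E = 704789.434 m, N = 7493210.096 m.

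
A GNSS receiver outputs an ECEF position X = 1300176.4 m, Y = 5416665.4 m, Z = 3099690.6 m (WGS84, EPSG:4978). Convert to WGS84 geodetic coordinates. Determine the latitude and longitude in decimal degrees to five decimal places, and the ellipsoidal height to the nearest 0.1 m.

λ = atan2(Y, X) = 76.50249941°; p = √(X²+Y²) = 5570522.7 m.
Bowring's method on WGS84 (a = 6378137 m, b = 6356752.314 m) gives φ = 29.25730047°, h = 1795.589 m.

lat 29.25730°, lon 76.50250°, h 1795.6 m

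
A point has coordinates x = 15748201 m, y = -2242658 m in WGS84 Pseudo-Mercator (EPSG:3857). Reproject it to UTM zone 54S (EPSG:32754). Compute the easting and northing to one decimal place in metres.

E 549086.5 m, N 7816845.6 m

Web Mercator inverse (R = 6378137 m) → φ = -19.74340185°, λ = 141.46849656°.
UTM 54S forward: E = 549086.535 m, N = 7816845.642 m.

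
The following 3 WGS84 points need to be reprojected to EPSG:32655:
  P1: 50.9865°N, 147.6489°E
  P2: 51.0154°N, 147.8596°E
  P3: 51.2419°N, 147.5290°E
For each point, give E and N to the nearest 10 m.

UTM zone 55N: λ₀ = 147°, k₀ = 0.9996.
P1 (50.9865°, 147.6489°) → (545546.064, 5648524.042) m.
P2 (51.0154°, 147.8596°) → (560297.348, 5651889.033) m.
P3 (51.2419°, 147.5290°) → (536926.256, 5676858.572) m.

P1: E 545550 m, N 5648520 m; P2: E 560300 m, N 5651890 m; P3: E 536930 m, N 5676860 m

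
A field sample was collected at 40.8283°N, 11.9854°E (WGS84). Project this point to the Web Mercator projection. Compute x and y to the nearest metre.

x 1334209 m, y 4987049 m

Web Mercator is spherical with R = a = 6378137 m.
x = R·λ = 6378137 × 0.209184692 = 1334208.625 m.
y = R·ln tan(π/4 + φ/2) = 6378137 × 0.781897417 = 4987048.845 m.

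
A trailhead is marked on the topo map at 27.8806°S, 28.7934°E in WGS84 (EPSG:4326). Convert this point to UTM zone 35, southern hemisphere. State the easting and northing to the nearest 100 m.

Zone 35 central meridian λ₀ = 6×35 − 183 = 27°; Δλ = +1.7934°.
Transverse Mercator on WGS84 with k₀ = 0.9996 gives E = 676541.929 m, N = 6914731.753 m.

E 676500 m, N 6914700 m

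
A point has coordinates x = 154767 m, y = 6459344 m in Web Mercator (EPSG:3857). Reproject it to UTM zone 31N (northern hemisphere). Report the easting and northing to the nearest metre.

Web Mercator inverse (R = 6378137 m) → φ = 50.07539973°, λ = 1.39029562°.
UTM 31N forward: E = 384820.373 m, N = 5548254.995 m.

E 384820 m, N 5548255 m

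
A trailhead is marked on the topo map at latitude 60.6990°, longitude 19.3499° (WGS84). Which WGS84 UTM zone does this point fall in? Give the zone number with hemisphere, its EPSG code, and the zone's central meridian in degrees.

Zone 34N (EPSG:32634), central meridian 21°

UTM zone = ⌊(λ + 180)/6⌋ + 1; 19.3499° ∈ [18°, 24°) → zone 34.
Hemisphere: N (φ ≥ 0).
Central meridian λ₀ = 6×34 − 183 = 21°.
EPSG code: 32634.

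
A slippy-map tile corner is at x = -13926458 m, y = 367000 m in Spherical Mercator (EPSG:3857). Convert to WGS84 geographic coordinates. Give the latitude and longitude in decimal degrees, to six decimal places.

lat 3.294999°, lon -125.103501°

R = 6378137 m. λ = x/R = -125.10350075°.
φ = 2·arctan(exp(y/R)) − 90° = 2·arctan(1.05923) − 90° = 3.29499937°.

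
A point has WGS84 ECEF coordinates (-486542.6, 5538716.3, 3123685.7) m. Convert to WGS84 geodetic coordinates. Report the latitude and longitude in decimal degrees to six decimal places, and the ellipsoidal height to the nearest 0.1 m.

λ = atan2(Y, X) = 95.02019995°; p = √(X²+Y²) = 5560045.1 m.
Bowring's method on WGS84 (a = 6378137 m, b = 6356752.314 m) gives φ = 29.49220001°, h = 4435.238 m.

lat 29.492200°, lon 95.020200°, h 4435.2 m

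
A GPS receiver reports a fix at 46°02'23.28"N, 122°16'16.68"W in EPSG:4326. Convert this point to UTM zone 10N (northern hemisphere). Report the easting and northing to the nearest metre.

E 556384 m, N 5098728 m

Zone 10 central meridian λ₀ = 6×10 − 183 = -123°; Δλ = +0.7287°.
Transverse Mercator on WGS84 with k₀ = 0.9996 gives E = 556384.404 m, N = 5098727.663 m.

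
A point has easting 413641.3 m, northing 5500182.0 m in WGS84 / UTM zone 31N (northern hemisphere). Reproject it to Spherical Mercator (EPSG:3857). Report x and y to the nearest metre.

x 200787 m, y 6385537 m

Unproject from UTM 31N (λ₀ = 3°) → φ = 49.64799969°, λ = 1.80369941°.
Web Mercator (R = 6378137 m): x = 200786.899 m, y = 6385537.289 m.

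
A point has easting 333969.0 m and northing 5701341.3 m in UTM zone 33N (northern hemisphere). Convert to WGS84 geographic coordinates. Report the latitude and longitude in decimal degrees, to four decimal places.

lat 51.4389°, lon 12.6111°

Zone 33N: λ₀ = 15°, k₀ = 0.9996, false easting 500000 m.
Meridian distance M = (N − FN)/k₀ = 5703622.7 m.
Inverse transverse Mercator on WGS84 gives φ = 51.43890018°, λ = 12.61110058°.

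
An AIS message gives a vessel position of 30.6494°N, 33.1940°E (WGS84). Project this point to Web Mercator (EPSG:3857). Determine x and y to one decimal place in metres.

Web Mercator is spherical with R = a = 6378137 m.
x = R·λ = 6378137 × 0.579344592 = 3695139.177 m.
y = R·ln tan(π/4 + φ/2) = 6378137 × 0.562437006 = 3587300.277 m.

x 3695139.2 m, y 3587300.3 m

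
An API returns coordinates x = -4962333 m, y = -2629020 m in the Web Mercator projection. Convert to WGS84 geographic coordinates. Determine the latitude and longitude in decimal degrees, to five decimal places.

R = 6378137 m. λ = x/R = -44.57739579°.
φ = 2·arctan(exp(y/R)) − 90° = 2·arctan(0.66220) − 90° = -22.97520188°.

lat -22.97520°, lon -44.57740°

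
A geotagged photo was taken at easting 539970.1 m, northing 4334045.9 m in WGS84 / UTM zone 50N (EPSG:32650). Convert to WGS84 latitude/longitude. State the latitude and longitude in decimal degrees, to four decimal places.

Zone 50N: λ₀ = 117°, k₀ = 0.9996, false easting 500000 m.
Meridian distance M = (N − FN)/k₀ = 4335780.2 m.
Inverse transverse Mercator on WGS84 gives φ = 39.15469980°, λ = 117.46260046°.

lat 39.1547°, lon 117.4626°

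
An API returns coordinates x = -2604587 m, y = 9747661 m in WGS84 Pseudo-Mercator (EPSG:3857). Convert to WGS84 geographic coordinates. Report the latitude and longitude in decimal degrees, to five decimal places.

lat 65.52360°, lon -23.39740°

R = 6378137 m. λ = x/R = -23.39740311°.
φ = 2·arctan(exp(y/R)) − 90° = 2·arctan(4.61030) − 90° = 65.52359866°.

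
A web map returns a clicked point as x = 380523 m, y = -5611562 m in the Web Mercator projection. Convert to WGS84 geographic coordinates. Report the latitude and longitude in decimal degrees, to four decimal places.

lat -44.9367°, lon 3.4183°

R = 6378137 m. λ = x/R = 3.41829627°.
φ = 2·arctan(exp(y/R)) − 90° = 2·arctan(0.41486) − 90° = -44.93670194°.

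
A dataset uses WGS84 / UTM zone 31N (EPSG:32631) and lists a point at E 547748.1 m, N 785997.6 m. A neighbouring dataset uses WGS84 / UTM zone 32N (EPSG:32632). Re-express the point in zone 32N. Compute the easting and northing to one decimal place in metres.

UTM 31N → geographic: φ = 7.11059960°, λ = 3.43239970°.
UTM 32N (λ₀ = 9°) forward: E = -115747.603 m, N = 789687.391 m.

E -115747.6 m, N 789687.4 m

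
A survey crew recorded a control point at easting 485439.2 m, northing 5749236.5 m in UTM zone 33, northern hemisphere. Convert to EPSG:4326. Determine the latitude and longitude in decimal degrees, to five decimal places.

lat 51.89370°, lon 14.78840°

Zone 33N: λ₀ = 15°, k₀ = 0.9996, false easting 500000 m.
Meridian distance M = (N − FN)/k₀ = 5751537.1 m.
Inverse transverse Mercator on WGS84 gives φ = 51.89370011°, λ = 14.78840043°.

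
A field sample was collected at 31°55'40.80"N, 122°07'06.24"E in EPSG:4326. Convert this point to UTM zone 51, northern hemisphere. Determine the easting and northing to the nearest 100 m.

E 416700 m, N 3532800 m

Zone 51 central meridian λ₀ = 6×51 − 183 = 123°; Δλ = -0.8816°.
Transverse Mercator on WGS84 with k₀ = 0.9996 gives E = 416661.701 m, N = 3532794.176 m.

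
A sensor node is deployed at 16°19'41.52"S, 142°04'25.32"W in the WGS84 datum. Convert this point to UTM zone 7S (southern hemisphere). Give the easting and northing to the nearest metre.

E 385307 m, N 8194458 m

Zone 7 central meridian λ₀ = 6×7 − 183 = -141°; Δλ = -1.0737°.
Transverse Mercator on WGS84 with k₀ = 0.9996 gives E = 385306.855 m, N = 8194458.261 m.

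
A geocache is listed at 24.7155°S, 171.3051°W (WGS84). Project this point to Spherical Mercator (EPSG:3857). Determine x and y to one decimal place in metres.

Web Mercator is spherical with R = a = 6378137 m.
x = R·λ = 6378137 × -2.989838020 = -19069596.502 m.
y = R·ln tan(π/4 + φ/2) = 6378137 × -0.445402860 = -2840840.460 m.

x -19069596.5 m, y -2840840.5 m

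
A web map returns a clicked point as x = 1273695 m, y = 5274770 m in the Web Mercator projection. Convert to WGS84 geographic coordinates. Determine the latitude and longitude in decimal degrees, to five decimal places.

R = 6378137 m. λ = x/R = 11.44179686°.
φ = 2·arctan(exp(y/R)) − 90° = 2·arctan(2.28647) − 90° = 42.75510297°.

lat 42.75510°, lon 11.44180°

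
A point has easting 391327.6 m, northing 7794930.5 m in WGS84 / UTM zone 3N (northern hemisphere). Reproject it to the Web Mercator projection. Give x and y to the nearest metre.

Unproject from UTM 3N (λ₀ = -165°) → φ = 70.23749967°, λ = -167.88070090°.
Web Mercator (R = 6378137 m): x = -18688394.138 m, y = 11146459.974 m.

x -18688394 m, y 11146460 m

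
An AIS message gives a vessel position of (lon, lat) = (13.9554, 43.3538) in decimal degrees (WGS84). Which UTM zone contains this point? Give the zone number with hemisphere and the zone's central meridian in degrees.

UTM zone = ⌊(λ + 180)/6⌋ + 1; 13.9554° ∈ [12°, 18°) → zone 33.
Hemisphere: N (φ ≥ 0).
Central meridian λ₀ = 6×33 − 183 = 15°.

Zone 33N, central meridian 15°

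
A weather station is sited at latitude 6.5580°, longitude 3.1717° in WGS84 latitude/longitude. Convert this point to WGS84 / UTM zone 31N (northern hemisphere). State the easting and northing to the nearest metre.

E 518982 m, N 724891 m

Zone 31 central meridian λ₀ = 6×31 − 183 = 3°; Δλ = +0.1717°.
Transverse Mercator on WGS84 with k₀ = 0.9996 gives E = 518981.753 m, N = 724890.995 m.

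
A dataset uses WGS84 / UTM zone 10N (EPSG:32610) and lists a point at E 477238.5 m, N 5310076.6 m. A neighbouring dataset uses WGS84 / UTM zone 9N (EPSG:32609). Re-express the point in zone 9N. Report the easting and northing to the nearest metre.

UTM 10N → geographic: φ = 47.94360016°, λ = -123.30480041°.
UTM 9N (λ₀ = -129°) forward: E = 925227.140 m, N = 5325747.857 m.

E 925227 m, N 5325748 m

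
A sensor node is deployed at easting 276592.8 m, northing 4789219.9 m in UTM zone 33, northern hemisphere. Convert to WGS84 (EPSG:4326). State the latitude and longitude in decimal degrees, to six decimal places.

lat 43.222700°, lon 12.249200°

Zone 33N: λ₀ = 15°, k₀ = 0.9996, false easting 500000 m.
Meridian distance M = (N − FN)/k₀ = 4791136.4 m.
Inverse transverse Mercator on WGS84 gives φ = 43.22269965°, λ = 12.24919971°.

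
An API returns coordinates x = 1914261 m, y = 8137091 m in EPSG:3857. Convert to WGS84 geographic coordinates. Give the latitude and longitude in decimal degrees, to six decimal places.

R = 6378137 m. λ = x/R = 17.19609914°.
φ = 2·arctan(exp(y/R)) − 90° = 2·arctan(3.58149) − 90° = 58.79910091°.

lat 58.799101°, lon 17.196099°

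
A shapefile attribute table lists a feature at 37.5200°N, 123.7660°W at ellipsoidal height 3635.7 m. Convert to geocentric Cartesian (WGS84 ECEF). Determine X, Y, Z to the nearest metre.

X -2816771 m, Y -4213049 m, Z 3865539 m

WGS84: a = 6378137 m, e² = 0.006694380; N(φ) = a/√(1−e²sin²φ) = 6386070.653 m.
X = (N+h)·cosφ·cosλ = -2816771.428 m; Y = (N+h)·cosφ·sinλ = -4213048.995 m; Z = (N(1−e²)+h)·sinφ = 3865539.185 m.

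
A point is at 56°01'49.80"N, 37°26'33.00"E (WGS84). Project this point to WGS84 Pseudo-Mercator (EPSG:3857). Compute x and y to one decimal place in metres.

Web Mercator is spherical with R = a = 6378137 m.
x = R·λ = 6378137 × 0.653494905 = 4168080.034 m.
y = R·ln tan(π/4 + φ/2) = 6378137 × 1.186003020 = 7564489.741 m.

x 4168080.0 m, y 7564489.7 m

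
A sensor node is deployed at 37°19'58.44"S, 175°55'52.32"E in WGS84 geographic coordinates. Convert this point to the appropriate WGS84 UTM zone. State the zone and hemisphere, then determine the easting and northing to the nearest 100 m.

Zone 60S: E 405300 m, N 5867700 m

Longitude 175.9312° lies in the 6° band [174°, 180°), giving zone 60; latitude is south of the equator, so 60S.
Zone 60 central meridian λ₀ = 6×60 − 183 = 177°; Δλ = -1.0688°.
Transverse Mercator on WGS84 with k₀ = 0.9996 gives E = 405317.104 m, N = 5867661.317 m.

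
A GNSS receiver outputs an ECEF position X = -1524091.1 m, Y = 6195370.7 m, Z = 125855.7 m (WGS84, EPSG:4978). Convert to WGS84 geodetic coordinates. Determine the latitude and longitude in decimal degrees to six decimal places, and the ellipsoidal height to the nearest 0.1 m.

λ = atan2(Y, X) = 103.82060034°; p = √(X²+Y²) = 6380084.0 m.
Bowring's method on WGS84 (a = 6378137 m, b = 6356752.314 m) gives φ = 1.13769980°, h = 3196.571 m.

lat 1.137700°, lon 103.820600°, h 3196.6 m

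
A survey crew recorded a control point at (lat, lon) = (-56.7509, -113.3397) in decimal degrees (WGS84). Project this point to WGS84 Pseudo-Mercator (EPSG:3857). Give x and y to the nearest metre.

x -12616918 m, y -7709374 m

Web Mercator is spherical with R = a = 6378137 m.
x = R·λ = 6378137 × -1.978150938 = -12616917.691 m.
y = R·ln tan(π/4 + φ/2) = 6378137 × -1.208718832 = -7709374.307 m.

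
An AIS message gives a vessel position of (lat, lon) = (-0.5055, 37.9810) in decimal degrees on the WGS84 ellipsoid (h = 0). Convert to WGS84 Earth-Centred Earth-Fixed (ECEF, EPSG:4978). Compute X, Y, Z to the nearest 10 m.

WGS84: a = 6378137 m, e² = 0.006694380; N(φ) = a/√(1−e²sin²φ) = 6378138.662 m.
X = (N+h)·cosφ·cosλ = 5027148.084 m; Y = (N+h)·cosφ·sinλ = 3924954.582 m; Z = (N(1−e²)+h)·sinφ = -55894.586 m.

X 5027150 m, Y 3924950 m, Z -55890 m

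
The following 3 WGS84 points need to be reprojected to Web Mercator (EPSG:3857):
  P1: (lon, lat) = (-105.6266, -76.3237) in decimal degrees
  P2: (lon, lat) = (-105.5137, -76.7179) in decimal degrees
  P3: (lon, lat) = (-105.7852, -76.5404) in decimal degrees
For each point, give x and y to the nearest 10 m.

P1: x -11758300 m, y -13527680 m; P2: x -11745730 m, y -13715960 m; P3: x -11775950 m, y -13630510 m

Web Mercator: x = R·λ, y = R·ln tan(π/4+φ/2), R = 6378137 m.
P1 (-76.3237°, -105.6266°) → (-11758299.326, -13527683.480) m.
P2 (-76.7179°, -105.5137°) → (-11745731.356, -13715957.539) m.
P3 (-76.5404°, -105.7852°) → (-11775954.597, -13630512.159) m.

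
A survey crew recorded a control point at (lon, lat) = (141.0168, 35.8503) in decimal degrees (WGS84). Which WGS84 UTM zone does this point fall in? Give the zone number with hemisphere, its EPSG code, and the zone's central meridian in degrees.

Zone 54N (EPSG:32654), central meridian 141°

UTM zone = ⌊(λ + 180)/6⌋ + 1; 141.0168° ∈ [138°, 144°) → zone 54.
Hemisphere: N (φ ≥ 0).
Central meridian λ₀ = 6×54 − 183 = 141°.
EPSG code: 32654.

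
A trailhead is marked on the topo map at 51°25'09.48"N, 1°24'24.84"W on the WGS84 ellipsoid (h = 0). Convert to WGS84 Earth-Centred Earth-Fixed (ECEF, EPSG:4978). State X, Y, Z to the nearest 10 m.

X 3984470 m, Y -97860 m, Z 4962770 m

WGS84: a = 6378137 m, e² = 0.006694380; N(φ) = a/√(1−e²sin²φ) = 6391223.497 m.
X = (N+h)·cosφ·cosλ = 3984469.677 m; Y = (N+h)·cosφ·sinλ = -97858.470 m; Z = (N(1−e²)+h)·sinφ = 4962768.297 m.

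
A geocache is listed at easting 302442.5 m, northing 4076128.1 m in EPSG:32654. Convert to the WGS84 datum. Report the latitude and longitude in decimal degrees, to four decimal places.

Zone 54N: λ₀ = 141°, k₀ = 0.9996, false easting 500000 m.
Meridian distance M = (N − FN)/k₀ = 4077759.2 m.
Inverse transverse Mercator on WGS84 gives φ = 36.81039955°, λ = 138.78529991°.

lat 36.8104°, lon 138.7853°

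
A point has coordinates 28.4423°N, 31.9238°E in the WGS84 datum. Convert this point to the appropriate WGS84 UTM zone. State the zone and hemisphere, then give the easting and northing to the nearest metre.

Zone 36N: E 394617 m, N 3146671 m

Longitude 31.9238° lies in the 6° band [30°, 36°), giving zone 36; latitude is north of the equator, so 36N.
Zone 36 central meridian λ₀ = 6×36 − 183 = 33°; Δλ = -1.0762°.
Transverse Mercator on WGS84 with k₀ = 0.9996 gives E = 394617.091 m, N = 3146671.201 m.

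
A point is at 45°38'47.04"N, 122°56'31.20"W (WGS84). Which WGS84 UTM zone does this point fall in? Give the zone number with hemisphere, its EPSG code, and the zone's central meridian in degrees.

Zone 10N (EPSG:32610), central meridian -123°

UTM zone = ⌊(λ + 180)/6⌋ + 1; -122.9420° ∈ [-126°, -120°) → zone 10.
Hemisphere: N (φ ≥ 0).
Central meridian λ₀ = 6×10 − 183 = -123°.
EPSG code: 32610.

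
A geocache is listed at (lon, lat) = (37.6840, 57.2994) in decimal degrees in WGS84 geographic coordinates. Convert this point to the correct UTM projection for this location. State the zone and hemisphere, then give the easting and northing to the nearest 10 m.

Zone 37N: E 420700 m, N 6351480 m

Longitude 37.6840° lies in the 6° band [36°, 42°), giving zone 37; latitude is north of the equator, so 37N.
Zone 37 central meridian λ₀ = 6×37 − 183 = 39°; Δλ = -1.3160°.
Transverse Mercator on WGS84 with k₀ = 0.9996 gives E = 420701.790 m, N = 6351480.929 m.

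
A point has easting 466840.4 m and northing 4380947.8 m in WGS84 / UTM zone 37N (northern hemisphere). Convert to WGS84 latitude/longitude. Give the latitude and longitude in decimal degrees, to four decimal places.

Zone 37N: λ₀ = 39°, k₀ = 0.9996, false easting 500000 m.
Meridian distance M = (N − FN)/k₀ = 4382700.9 m.
Inverse transverse Mercator on WGS84 gives φ = 39.57759958°, λ = 38.61390000°.

lat 39.5776°, lon 38.6139°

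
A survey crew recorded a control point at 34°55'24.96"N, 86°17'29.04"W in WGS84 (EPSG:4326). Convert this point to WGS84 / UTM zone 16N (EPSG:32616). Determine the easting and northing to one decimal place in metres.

Zone 16 central meridian λ₀ = 6×16 − 183 = -87°; Δλ = +0.7086°.
Transverse Mercator on WGS84 with k₀ = 0.9996 gives E = 564721.539 m, N = 3864799.774 m.

E 564721.5 m, N 3864799.8 m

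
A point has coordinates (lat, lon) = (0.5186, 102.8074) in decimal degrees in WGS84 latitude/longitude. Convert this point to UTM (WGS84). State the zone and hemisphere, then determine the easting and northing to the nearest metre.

Longitude 102.8074° lies in the 6° band [102°, 108°), giving zone 48; latitude is north of the equator, so 48N.
Zone 48 central meridian λ₀ = 6×48 − 183 = 105°; Δλ = -2.1926°.
Transverse Mercator on WGS84 with k₀ = 0.9996 gives E = 255968.482 m, N = 57363.176 m.

Zone 48N: E 255968 m, N 57363 m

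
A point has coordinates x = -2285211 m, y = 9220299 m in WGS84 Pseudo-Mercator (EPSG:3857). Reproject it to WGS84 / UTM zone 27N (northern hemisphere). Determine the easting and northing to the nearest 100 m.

E 523500 m, N 7039800 m

Web Mercator inverse (R = 6378137 m) → φ = 63.48549980°, λ = -20.52839969°.
UTM 27N forward: E = 523490.026 m, N = 7039770.552 m.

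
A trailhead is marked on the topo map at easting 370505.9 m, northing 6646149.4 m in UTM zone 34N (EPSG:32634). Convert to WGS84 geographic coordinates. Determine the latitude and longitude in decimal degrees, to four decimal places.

Zone 34N: λ₀ = 21°, k₀ = 0.9996, false easting 500000 m.
Meridian distance M = (N − FN)/k₀ = 6648808.9 m.
Inverse transverse Mercator on WGS84 gives φ = 59.93239981°, λ = 18.68279930°.

lat 59.9324°, lon 18.6828°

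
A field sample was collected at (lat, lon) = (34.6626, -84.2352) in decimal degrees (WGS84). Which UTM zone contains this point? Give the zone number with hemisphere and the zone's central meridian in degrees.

Zone 16N, central meridian -87°

UTM zone = ⌊(λ + 180)/6⌋ + 1; -84.2352° ∈ [-90°, -84°) → zone 16.
Hemisphere: N (φ ≥ 0).
Central meridian λ₀ = 6×16 − 183 = -87°.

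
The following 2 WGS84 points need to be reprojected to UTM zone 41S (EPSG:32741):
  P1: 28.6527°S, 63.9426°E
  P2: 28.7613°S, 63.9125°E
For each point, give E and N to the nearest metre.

UTM zone 41S: λ₀ = 63°, k₀ = 0.9996.
P1 (-28.6527°, 63.9426°) → (592116.643, 6830127.905) m.
P2 (-28.7613°, 63.9125°) → (589082.897, 6818118.488) m.

P1: E 592117 m, N 6830128 m; P2: E 589083 m, N 6818118 m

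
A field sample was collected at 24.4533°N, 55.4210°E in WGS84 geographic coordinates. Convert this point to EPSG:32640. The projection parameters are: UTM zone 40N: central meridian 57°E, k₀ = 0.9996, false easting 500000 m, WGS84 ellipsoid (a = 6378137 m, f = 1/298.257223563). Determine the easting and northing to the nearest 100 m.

Zone 40 central meridian λ₀ = 6×40 − 183 = 57°; Δλ = -1.5790°.
Transverse Mercator on WGS84 with k₀ = 0.9996 gives E = 339952.363 m, N = 2705327.712 m.

E 340000 m, N 2705300 m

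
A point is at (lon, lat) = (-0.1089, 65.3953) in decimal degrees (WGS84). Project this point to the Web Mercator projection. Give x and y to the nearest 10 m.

x -12120 m, y 9713270 m

Web Mercator is spherical with R = a = 6378137 m.
x = R·λ = 6378137 × -0.001900664 = -12122.693 m.
y = R·ln tan(π/4 + φ/2) = 6378137 × 1.522901446 = 9713274.061 m.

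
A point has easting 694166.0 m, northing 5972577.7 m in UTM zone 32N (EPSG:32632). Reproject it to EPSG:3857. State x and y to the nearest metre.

Unproject from UTM 32N (λ₀ = 9°) → φ = 53.86530043°, λ = 11.95299991°.
Web Mercator (R = 6378137 m): x = 1330601.863 m, y = 7144686.970 m.

x 1330602 m, y 7144687 m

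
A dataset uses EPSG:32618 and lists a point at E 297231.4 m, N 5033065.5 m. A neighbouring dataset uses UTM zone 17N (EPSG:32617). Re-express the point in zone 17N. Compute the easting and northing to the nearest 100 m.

UTM 18N → geographic: φ = 45.42170034°, λ = -77.59180017°.
UTM 17N (λ₀ = -81°) forward: E = 766638.423 m, N = 5035449.788 m.

E 766600 m, N 5035400 m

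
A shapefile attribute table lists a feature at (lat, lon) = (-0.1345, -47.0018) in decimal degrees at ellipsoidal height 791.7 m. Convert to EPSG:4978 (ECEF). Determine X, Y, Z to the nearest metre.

X 4350260 m, Y -4665377 m, Z -14874 m

WGS84: a = 6378137 m, e² = 0.006694380; N(φ) = a/√(1−e²sin²φ) = 6378137.118 m.
X = (N+h)·cosφ·cosλ = 4350260.441 m; Y = (N+h)·cosφ·sinλ = -4665377.019 m; Z = (N(1−e²)+h)·sinφ = -14874.085 m.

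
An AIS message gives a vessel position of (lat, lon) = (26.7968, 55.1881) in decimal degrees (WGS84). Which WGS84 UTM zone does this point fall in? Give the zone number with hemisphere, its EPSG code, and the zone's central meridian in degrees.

UTM zone = ⌊(λ + 180)/6⌋ + 1; 55.1881° ∈ [54°, 60°) → zone 40.
Hemisphere: N (φ ≥ 0).
Central meridian λ₀ = 6×40 − 183 = 57°.
EPSG code: 32640.

Zone 40N (EPSG:32640), central meridian 57°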